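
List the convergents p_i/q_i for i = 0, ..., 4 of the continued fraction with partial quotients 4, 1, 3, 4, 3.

Using the convergent recurrence p_i = a_i*p_{i-1} + p_{i-2}, q_i = a_i*q_{i-1} + q_{i-2} with p_{-2}=0, p_{-1}=1, q_{-2}=1, q_{-1}=0:
  i=0: a_0=4, p_0 = 4*1 + 0 = 4, q_0 = 4*0 + 1 = 1.
  i=1: a_1=1, p_1 = 1*4 + 1 = 5, q_1 = 1*1 + 0 = 1.
  i=2: a_2=3, p_2 = 3*5 + 4 = 19, q_2 = 3*1 + 1 = 4.
  i=3: a_3=4, p_3 = 4*19 + 5 = 81, q_3 = 4*4 + 1 = 17.
  i=4: a_4=3, p_4 = 3*81 + 19 = 262, q_4 = 3*17 + 4 = 55.

4/1, 5/1, 19/4, 81/17, 262/55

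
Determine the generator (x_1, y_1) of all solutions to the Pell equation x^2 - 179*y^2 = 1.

First expand sqrt(179) as a continued fraction. With x_i = (sqrt(179) + m_i)/d_i and (m_0, d_0) = (0, 1): a_0 = floor(sqrt(179)) = 13, since 13^2 = 169 <= 179 < 196 = 14^2.
Iterate m_{i+1} = d_i*a_i - m_i, d_{i+1} = (179 - m_{i+1}^2)/d_i, a_{i+1} = floor((a_0 + m_{i+1})/d_{i+1}):
  m_1 = 1*13 - 0 = 13, d_1 = (179 - 13^2)/1 = 10/1 = 10, a_1 = floor((13 + 13)/10) = 2.
  m_2 = 10*2 - 13 = 7, d_2 = (179 - 7^2)/10 = 130/10 = 13, a_2 = floor((13 + 7)/13) = 1.
  m_3 = 13*1 - 7 = 6, d_3 = (179 - 6^2)/13 = 143/13 = 11, a_3 = floor((13 + 6)/11) = 1.
  m_4 = 11*1 - 6 = 5, d_4 = (179 - 5^2)/11 = 154/11 = 14, a_4 = floor((13 + 5)/14) = 1.
  m_5 = 14*1 - 5 = 9, d_5 = (179 - 9^2)/14 = 98/14 = 7, a_5 = floor((13 + 9)/7) = 3.
  m_6 = 7*3 - 9 = 12, d_6 = (179 - 12^2)/7 = 35/7 = 5, a_6 = floor((13 + 12)/5) = 5.
  m_7 = 5*5 - 12 = 13, d_7 = (179 - 13^2)/5 = 10/5 = 2, a_7 = floor((13 + 13)/2) = 13.
  m_8 = 2*13 - 13 = 13, d_8 = (179 - 13^2)/2 = 10/2 = 5, a_8 = floor((13 + 13)/5) = 5.
  m_9 = 5*5 - 13 = 12, d_9 = (179 - 12^2)/5 = 35/5 = 7, a_9 = floor((13 + 12)/7) = 3.
  m_10 = 7*3 - 12 = 9, d_10 = (179 - 9^2)/7 = 98/7 = 14, a_10 = floor((13 + 9)/14) = 1.
  m_11 = 14*1 - 9 = 5, d_11 = (179 - 5^2)/14 = 154/14 = 11, a_11 = floor((13 + 5)/11) = 1.
  m_12 = 11*1 - 5 = 6, d_12 = (179 - 6^2)/11 = 143/11 = 13, a_12 = floor((13 + 6)/13) = 1.
  m_13 = 13*1 - 6 = 7, d_13 = (179 - 7^2)/13 = 130/13 = 10, a_13 = floor((13 + 7)/10) = 2.
  m_14 = 10*2 - 7 = 13, d_14 = (179 - 13^2)/10 = 10/10 = 1, a_14 = floor((13 + 13)/1) = 26.
  m_15 = 1*26 - 13 = 13, d_15 = (179 - 13^2)/1 = 10/1 = 10: (m_15, d_15) = (m_1, d_1) = (13, 10), so from here the quotients repeat a_1, ..., a_14; the period length is 14.
So sqrt(179) = [13; (2, 1, 1, 1, 3, 5, 13, 5, 3, 1, 1, 1, 2, 26)] with period length k = 14.
k is even, so the fundamental solution of x^2 - 179y^2 = 1 is (p_{k-1}, q_{k-1}) = (p_13, q_13); compute convergents through index 13.
Convergents (p_i = a_i*p_{i-1} + p_{i-2}, q_i = a_i*q_{i-1} + q_{i-2} with p_{-2}=0, p_{-1}=1, q_{-2}=1, q_{-1}=0):
  i=0: a_0=13, p_0 = 13*1 + 0 = 13, q_0 = 13*0 + 1 = 1.
  i=1: a_1=2, p_1 = 2*13 + 1 = 27, q_1 = 2*1 + 0 = 2.
  i=2: a_2=1, p_2 = 1*27 + 13 = 40, q_2 = 1*2 + 1 = 3.
  i=3: a_3=1, p_3 = 1*40 + 27 = 67, q_3 = 1*3 + 2 = 5.
  i=4: a_4=1, p_4 = 1*67 + 40 = 107, q_4 = 1*5 + 3 = 8.
  i=5: a_5=3, p_5 = 3*107 + 67 = 388, q_5 = 3*8 + 5 = 29.
  i=6: a_6=5, p_6 = 5*388 + 107 = 2047, q_6 = 5*29 + 8 = 153.
  i=7: a_7=13, p_7 = 13*2047 + 388 = 26999, q_7 = 13*153 + 29 = 2018.
  i=8: a_8=5, p_8 = 5*26999 + 2047 = 137042, q_8 = 5*2018 + 153 = 10243.
  i=9: a_9=3, p_9 = 3*137042 + 26999 = 438125, q_9 = 3*10243 + 2018 = 32747.
  i=10: a_10=1, p_10 = 1*438125 + 137042 = 575167, q_10 = 1*32747 + 10243 = 42990.
  i=11: a_11=1, p_11 = 1*575167 + 438125 = 1013292, q_11 = 1*42990 + 32747 = 75737.
  i=12: a_12=1, p_12 = 1*1013292 + 575167 = 1588459, q_12 = 1*75737 + 42990 = 118727.
  i=13: a_13=2, p_13 = 2*1588459 + 1013292 = 4190210, q_13 = 2*118727 + 75737 = 313191.
Check: 4190210^2 - 179*313191^2 = 17557859844100 - 17557859844099 = 1, so (x, y) = (4190210, 313191) solves the equation, and by the theorem it is the least positive solution.

(x, y) = (4190210, 313191)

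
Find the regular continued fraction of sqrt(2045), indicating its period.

[45; (4, 1, 1, 22, 18, 22, 1, 1, 4, 90)]

Write x_i = (sqrt(2045) + m_i)/d_i with (m_0, d_0) = (0, 1). a_0 = floor(sqrt(2045)) = 45, since 45^2 = 2025 <= 2045 < 2116 = 46^2.
Iterate m_{i+1} = d_i*a_i - m_i, d_{i+1} = (2045 - m_{i+1}^2)/d_i, a_{i+1} = floor((a_0 + m_{i+1})/d_{i+1}):
  m_1 = 1*45 - 0 = 45, d_1 = (2045 - 45^2)/1 = 20/1 = 20, a_1 = floor((45 + 45)/20) = 4.
  m_2 = 20*4 - 45 = 35, d_2 = (2045 - 35^2)/20 = 820/20 = 41, a_2 = floor((45 + 35)/41) = 1.
  m_3 = 41*1 - 35 = 6, d_3 = (2045 - 6^2)/41 = 2009/41 = 49, a_3 = floor((45 + 6)/49) = 1.
  m_4 = 49*1 - 6 = 43, d_4 = (2045 - 43^2)/49 = 196/49 = 4, a_4 = floor((45 + 43)/4) = 22.
  m_5 = 4*22 - 43 = 45, d_5 = (2045 - 45^2)/4 = 20/4 = 5, a_5 = floor((45 + 45)/5) = 18.
  m_6 = 5*18 - 45 = 45, d_6 = (2045 - 45^2)/5 = 20/5 = 4, a_6 = floor((45 + 45)/4) = 22.
  m_7 = 4*22 - 45 = 43, d_7 = (2045 - 43^2)/4 = 196/4 = 49, a_7 = floor((45 + 43)/49) = 1.
  m_8 = 49*1 - 43 = 6, d_8 = (2045 - 6^2)/49 = 2009/49 = 41, a_8 = floor((45 + 6)/41) = 1.
  m_9 = 41*1 - 6 = 35, d_9 = (2045 - 35^2)/41 = 820/41 = 20, a_9 = floor((45 + 35)/20) = 4.
  m_10 = 20*4 - 35 = 45, d_10 = (2045 - 45^2)/20 = 20/20 = 1, a_10 = floor((45 + 45)/1) = 90.
  m_11 = 1*90 - 45 = 45, d_11 = (2045 - 45^2)/1 = 20/1 = 20: (m_11, d_11) = (m_1, d_1) = (45, 20), so from here the quotients repeat a_1, ..., a_10; the period length is 10.
Hence the expansion of sqrt(2045) is a_0 = 45 followed by the repeating block 4, 1, 1, 22, 18, 22, 1, 1, 4, 90 (period 10).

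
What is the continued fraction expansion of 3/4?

[0; 1, 3]

Run the Euclidean algorithm on 3 and 4; the successive quotients are the partial quotients a_0, a_1, ... (each step inverts the fractional part left over by the previous one):
  3 = 0*4 + 3, so a_0 = 0.
  4 = 1*3 + 1, so a_1 = 1.
  3 = 3*1 + 0, so a_2 = 3.
The remainder reaches 0 after 3 divisions, so the expansion has 3 partial quotients, read off in order.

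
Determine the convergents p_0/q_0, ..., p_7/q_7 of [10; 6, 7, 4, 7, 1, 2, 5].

10/1, 61/6, 437/43, 1809/178, 13100/1289, 14909/1467, 42918/4223, 229499/22582

Using the convergent recurrence p_i = a_i*p_{i-1} + p_{i-2}, q_i = a_i*q_{i-1} + q_{i-2} with p_{-2}=0, p_{-1}=1, q_{-2}=1, q_{-1}=0:
  i=0: a_0=10, p_0 = 10*1 + 0 = 10, q_0 = 10*0 + 1 = 1.
  i=1: a_1=6, p_1 = 6*10 + 1 = 61, q_1 = 6*1 + 0 = 6.
  i=2: a_2=7, p_2 = 7*61 + 10 = 437, q_2 = 7*6 + 1 = 43.
  i=3: a_3=4, p_3 = 4*437 + 61 = 1809, q_3 = 4*43 + 6 = 178.
  i=4: a_4=7, p_4 = 7*1809 + 437 = 13100, q_4 = 7*178 + 43 = 1289.
  i=5: a_5=1, p_5 = 1*13100 + 1809 = 14909, q_5 = 1*1289 + 178 = 1467.
  i=6: a_6=2, p_6 = 2*14909 + 13100 = 42918, q_6 = 2*1467 + 1289 = 4223.
  i=7: a_7=5, p_7 = 5*42918 + 14909 = 229499, q_7 = 5*4223 + 1467 = 22582.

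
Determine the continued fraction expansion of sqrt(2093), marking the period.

Write x_i = (sqrt(2093) + m_i)/d_i with (m_0, d_0) = (0, 1). a_0 = floor(sqrt(2093)) = 45, since 45^2 = 2025 <= 2093 < 2116 = 46^2.
Iterate m_{i+1} = d_i*a_i - m_i, d_{i+1} = (2093 - m_{i+1}^2)/d_i, a_{i+1} = floor((a_0 + m_{i+1})/d_{i+1}):
  m_1 = 1*45 - 0 = 45, d_1 = (2093 - 45^2)/1 = 68/1 = 68, a_1 = floor((45 + 45)/68) = 1.
  m_2 = 68*1 - 45 = 23, d_2 = (2093 - 23^2)/68 = 1564/68 = 23, a_2 = floor((45 + 23)/23) = 2.
  m_3 = 23*2 - 23 = 23, d_3 = (2093 - 23^2)/23 = 1564/23 = 68, a_3 = floor((45 + 23)/68) = 1.
  m_4 = 68*1 - 23 = 45, d_4 = (2093 - 45^2)/68 = 68/68 = 1, a_4 = floor((45 + 45)/1) = 90.
  m_5 = 1*90 - 45 = 45, d_5 = (2093 - 45^2)/1 = 68/1 = 68: (m_5, d_5) = (m_1, d_1) = (45, 68), so from here the quotients repeat a_1, ..., a_4; the period length is 4.
Hence the expansion of sqrt(2093) is a_0 = 45 followed by the repeating block 1, 2, 1, 90 (period 4).

[45; (1, 2, 1, 90)]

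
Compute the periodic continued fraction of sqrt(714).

Write x_i = (sqrt(714) + m_i)/d_i with (m_0, d_0) = (0, 1). a_0 = floor(sqrt(714)) = 26, since 26^2 = 676 <= 714 < 729 = 27^2.
Iterate m_{i+1} = d_i*a_i - m_i, d_{i+1} = (714 - m_{i+1}^2)/d_i, a_{i+1} = floor((a_0 + m_{i+1})/d_{i+1}):
  m_1 = 1*26 - 0 = 26, d_1 = (714 - 26^2)/1 = 38/1 = 38, a_1 = floor((26 + 26)/38) = 1.
  m_2 = 38*1 - 26 = 12, d_2 = (714 - 12^2)/38 = 570/38 = 15, a_2 = floor((26 + 12)/15) = 2.
  m_3 = 15*2 - 12 = 18, d_3 = (714 - 18^2)/15 = 390/15 = 26, a_3 = floor((26 + 18)/26) = 1.
  m_4 = 26*1 - 18 = 8, d_4 = (714 - 8^2)/26 = 650/26 = 25, a_4 = floor((26 + 8)/25) = 1.
  m_5 = 25*1 - 8 = 17, d_5 = (714 - 17^2)/25 = 425/25 = 17, a_5 = floor((26 + 17)/17) = 2.
  m_6 = 17*2 - 17 = 17, d_6 = (714 - 17^2)/17 = 425/17 = 25, a_6 = floor((26 + 17)/25) = 1.
  m_7 = 25*1 - 17 = 8, d_7 = (714 - 8^2)/25 = 650/25 = 26, a_7 = floor((26 + 8)/26) = 1.
  m_8 = 26*1 - 8 = 18, d_8 = (714 - 18^2)/26 = 390/26 = 15, a_8 = floor((26 + 18)/15) = 2.
  m_9 = 15*2 - 18 = 12, d_9 = (714 - 12^2)/15 = 570/15 = 38, a_9 = floor((26 + 12)/38) = 1.
  m_10 = 38*1 - 12 = 26, d_10 = (714 - 26^2)/38 = 38/38 = 1, a_10 = floor((26 + 26)/1) = 52.
  m_11 = 1*52 - 26 = 26, d_11 = (714 - 26^2)/1 = 38/1 = 38: (m_11, d_11) = (m_1, d_1) = (26, 38), so from here the quotients repeat a_1, ..., a_10; the period length is 10.
Hence the expansion of sqrt(714) is a_0 = 26 followed by the repeating block 1, 2, 1, 1, 2, 1, 1, 2, 1, 52 (period 10).

[26; (1, 2, 1, 1, 2, 1, 1, 2, 1, 52)]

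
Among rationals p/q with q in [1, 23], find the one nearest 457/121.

Expand x = 457/121 as a continued fraction with the Euclidean algorithm:
  457 = 3*121 + 94, so a_0 = 3.
  121 = 1*94 + 27, so a_1 = 1.
  94 = 3*27 + 13, so a_2 = 3.
  27 = 2*13 + 1, so a_3 = 2.
  13 = 13*1 + 0, so a_4 = 13.
so x = [3; 1, 3, 2, 13].
Convergents (p_i = a_i*p_{i-1} + p_{i-2}, q_i = a_i*q_{i-1} + q_{i-2} with p_{-2}=0, p_{-1}=1, q_{-2}=1, q_{-1}=0), until the denominator exceeds 23:
  i=0: a_0=3, p_0 = 3*1 + 0 = 3, q_0 = 3*0 + 1 = 1.
  i=1: a_1=1, p_1 = 1*3 + 1 = 4, q_1 = 1*1 + 0 = 1.
  i=2: a_2=3, p_2 = 3*4 + 3 = 15, q_2 = 3*1 + 1 = 4.
  i=3: a_3=2, p_3 = 2*15 + 4 = 34, q_3 = 2*4 + 1 = 9.
  i=4: a_4=13, p_4 = 13*34 + 15 = 457, q_4 = 13*9 + 4 = 121.
q_4 = 121 > 23, so the last convergent with denominator <= 23 is p_3/q_3 = 34/9.
The closest fraction with denominator <= 23 is either p_3/q_3 or the intermediate fraction (k*p_3 + p_2)/(k*q_3 + q_2) with the largest k >= 1 whose denominator stays <= 23; these approach x as k grows, and every other convergent or intermediate fraction in range is farther away.
Largest k: floor((23 - q_2)/q_3) = floor((23 - 4)/9) = 2.
That gives (2*34 + 15)/(2*9 + 4) = 83/22.
Compare the errors: |x - 34/9| = |457*9 - 34*121|/(121*9) = 1/1089, and |x - 83/22| = |457*22 - 83*121|/(121*22) = 11/2662.
Cross-multiplying, 1*2662 = 2662 < 11979 = 11*1089, so 1/1089 is smaller: the convergent 34/9 is closer to x than 83/22.

34/9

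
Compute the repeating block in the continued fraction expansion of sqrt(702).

Write x_i = (sqrt(702) + m_i)/d_i with (m_0, d_0) = (0, 1). a_0 = floor(sqrt(702)) = 26, since 26^2 = 676 <= 702 < 729 = 27^2.
Iterate m_{i+1} = d_i*a_i - m_i, d_{i+1} = (702 - m_{i+1}^2)/d_i, a_{i+1} = floor((a_0 + m_{i+1})/d_{i+1}):
  m_1 = 1*26 - 0 = 26, d_1 = (702 - 26^2)/1 = 26/1 = 26, a_1 = floor((26 + 26)/26) = 2.
  m_2 = 26*2 - 26 = 26, d_2 = (702 - 26^2)/26 = 26/26 = 1, a_2 = floor((26 + 26)/1) = 52.
  m_3 = 1*52 - 26 = 26, d_3 = (702 - 26^2)/1 = 26/1 = 26: (m_3, d_3) = (m_1, d_1) = (26, 26), so from here the quotients repeat a_1, a_2; the period length is 2.
Hence the expansion of sqrt(702) is a_0 = 26 followed by the repeating block 2, 52 (period 2).

[26; (2, 52)]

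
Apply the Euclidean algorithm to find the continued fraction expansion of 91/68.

Run the Euclidean algorithm on 91 and 68; the successive quotients are the partial quotients a_0, a_1, ... (each step inverts the fractional part left over by the previous one):
  91 = 1*68 + 23, so a_0 = 1.
  68 = 2*23 + 22, so a_1 = 2.
  23 = 1*22 + 1, so a_2 = 1.
  22 = 22*1 + 0, so a_3 = 22.
The remainder reaches 0 after 4 divisions, so the expansion has 4 partial quotients, read off in order.

[1; 2, 1, 22]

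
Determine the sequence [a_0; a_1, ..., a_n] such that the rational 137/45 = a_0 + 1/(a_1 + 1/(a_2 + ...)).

[3; 22, 2]

Run the Euclidean algorithm on 137 and 45; the successive quotients are the partial quotients a_0, a_1, ... (each step inverts the fractional part left over by the previous one):
  137 = 3*45 + 2, so a_0 = 3.
  45 = 22*2 + 1, so a_1 = 22.
  2 = 2*1 + 0, so a_2 = 2.
The remainder reaches 0 after 3 divisions, so the expansion has 3 partial quotients, read off in order.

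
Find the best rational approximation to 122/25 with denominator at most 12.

Expand x = 122/25 as a continued fraction with the Euclidean algorithm:
  122 = 4*25 + 22, so a_0 = 4.
  25 = 1*22 + 3, so a_1 = 1.
  22 = 7*3 + 1, so a_2 = 7.
  3 = 3*1 + 0, so a_3 = 3.
so x = [4; 1, 7, 3].
Convergents (p_i = a_i*p_{i-1} + p_{i-2}, q_i = a_i*q_{i-1} + q_{i-2} with p_{-2}=0, p_{-1}=1, q_{-2}=1, q_{-1}=0), until the denominator exceeds 12:
  i=0: a_0=4, p_0 = 4*1 + 0 = 4, q_0 = 4*0 + 1 = 1.
  i=1: a_1=1, p_1 = 1*4 + 1 = 5, q_1 = 1*1 + 0 = 1.
  i=2: a_2=7, p_2 = 7*5 + 4 = 39, q_2 = 7*1 + 1 = 8.
  i=3: a_3=3, p_3 = 3*39 + 5 = 122, q_3 = 3*8 + 1 = 25.
q_3 = 25 > 12, so the last convergent with denominator <= 12 is p_2/q_2 = 39/8.
The closest fraction with denominator <= 12 is either p_2/q_2 or the intermediate fraction (k*p_2 + p_1)/(k*q_2 + q_1) with the largest k >= 1 whose denominator stays <= 12; these approach x as k grows, and every other convergent or intermediate fraction in range is farther away.
Largest k: floor((12 - q_1)/q_2) = floor((12 - 1)/8) = 1.
That gives (1*39 + 5)/(1*8 + 1) = 44/9.
Compare the errors: |x - 39/8| = |122*8 - 39*25|/(25*8) = 1/200, and |x - 44/9| = |122*9 - 44*25|/(25*9) = 2/225.
Cross-multiplying, 1*225 = 225 < 400 = 2*200, so 1/200 is smaller: the convergent 39/8 is closer to x than 44/9.

39/8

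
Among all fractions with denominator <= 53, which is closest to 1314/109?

217/18

Expand x = 1314/109 as a continued fraction with the Euclidean algorithm:
  1314 = 12*109 + 6, so a_0 = 12.
  109 = 18*6 + 1, so a_1 = 18.
  6 = 6*1 + 0, so a_2 = 6.
so x = [12; 18, 6].
Convergents (p_i = a_i*p_{i-1} + p_{i-2}, q_i = a_i*q_{i-1} + q_{i-2} with p_{-2}=0, p_{-1}=1, q_{-2}=1, q_{-1}=0), until the denominator exceeds 53:
  i=0: a_0=12, p_0 = 12*1 + 0 = 12, q_0 = 12*0 + 1 = 1.
  i=1: a_1=18, p_1 = 18*12 + 1 = 217, q_1 = 18*1 + 0 = 18.
  i=2: a_2=6, p_2 = 6*217 + 12 = 1314, q_2 = 6*18 + 1 = 109.
q_2 = 109 > 53, so the last convergent with denominator <= 53 is p_1/q_1 = 217/18.
The closest fraction with denominator <= 53 is either p_1/q_1 or the intermediate fraction (k*p_1 + p_0)/(k*q_1 + q_0) with the largest k >= 1 whose denominator stays <= 53; these approach x as k grows, and every other convergent or intermediate fraction in range is farther away.
Largest k: floor((53 - q_0)/q_1) = floor((53 - 1)/18) = 2.
That gives (2*217 + 12)/(2*18 + 1) = 446/37.
Compare the errors: |x - 217/18| = |1314*18 - 217*109|/(109*18) = 1/1962, and |x - 446/37| = |1314*37 - 446*109|/(109*37) = 4/4033.
Cross-multiplying, 1*4033 = 4033 < 7848 = 4*1962, so 1/1962 is smaller: the convergent 217/18 is closer to x than 446/37.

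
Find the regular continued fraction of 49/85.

Run the Euclidean algorithm on 49 and 85; the successive quotients are the partial quotients a_0, a_1, ... (each step inverts the fractional part left over by the previous one):
  49 = 0*85 + 49, so a_0 = 0.
  85 = 1*49 + 36, so a_1 = 1.
  49 = 1*36 + 13, so a_2 = 1.
  36 = 2*13 + 10, so a_3 = 2.
  13 = 1*10 + 3, so a_4 = 1.
  10 = 3*3 + 1, so a_5 = 3.
  3 = 3*1 + 0, so a_6 = 3.
The remainder reaches 0 after 7 divisions, so the expansion has 7 partial quotients, read off in order.

[0; 1, 1, 2, 1, 3, 3]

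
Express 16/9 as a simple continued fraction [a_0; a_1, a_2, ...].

Run the Euclidean algorithm on 16 and 9; the successive quotients are the partial quotients a_0, a_1, ... (each step inverts the fractional part left over by the previous one):
  16 = 1*9 + 7, so a_0 = 1.
  9 = 1*7 + 2, so a_1 = 1.
  7 = 3*2 + 1, so a_2 = 3.
  2 = 2*1 + 0, so a_3 = 2.
The remainder reaches 0 after 4 divisions, so the expansion has 4 partial quotients, read off in order.

[1; 1, 3, 2]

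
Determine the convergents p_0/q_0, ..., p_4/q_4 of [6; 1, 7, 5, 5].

Using the convergent recurrence p_i = a_i*p_{i-1} + p_{i-2}, q_i = a_i*q_{i-1} + q_{i-2} with p_{-2}=0, p_{-1}=1, q_{-2}=1, q_{-1}=0:
  i=0: a_0=6, p_0 = 6*1 + 0 = 6, q_0 = 6*0 + 1 = 1.
  i=1: a_1=1, p_1 = 1*6 + 1 = 7, q_1 = 1*1 + 0 = 1.
  i=2: a_2=7, p_2 = 7*7 + 6 = 55, q_2 = 7*1 + 1 = 8.
  i=3: a_3=5, p_3 = 5*55 + 7 = 282, q_3 = 5*8 + 1 = 41.
  i=4: a_4=5, p_4 = 5*282 + 55 = 1465, q_4 = 5*41 + 8 = 213.

6/1, 7/1, 55/8, 282/41, 1465/213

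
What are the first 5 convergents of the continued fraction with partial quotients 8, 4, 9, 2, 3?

8/1, 33/4, 305/37, 643/78, 2234/271

Using the convergent recurrence p_i = a_i*p_{i-1} + p_{i-2}, q_i = a_i*q_{i-1} + q_{i-2} with p_{-2}=0, p_{-1}=1, q_{-2}=1, q_{-1}=0:
  i=0: a_0=8, p_0 = 8*1 + 0 = 8, q_0 = 8*0 + 1 = 1.
  i=1: a_1=4, p_1 = 4*8 + 1 = 33, q_1 = 4*1 + 0 = 4.
  i=2: a_2=9, p_2 = 9*33 + 8 = 305, q_2 = 9*4 + 1 = 37.
  i=3: a_3=2, p_3 = 2*305 + 33 = 643, q_3 = 2*37 + 4 = 78.
  i=4: a_4=3, p_4 = 3*643 + 305 = 2234, q_4 = 3*78 + 37 = 271.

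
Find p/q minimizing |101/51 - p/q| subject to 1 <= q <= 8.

2/1

Expand x = 101/51 as a continued fraction with the Euclidean algorithm:
  101 = 1*51 + 50, so a_0 = 1.
  51 = 1*50 + 1, so a_1 = 1.
  50 = 50*1 + 0, so a_2 = 50.
so x = [1; 1, 50].
Convergents (p_i = a_i*p_{i-1} + p_{i-2}, q_i = a_i*q_{i-1} + q_{i-2} with p_{-2}=0, p_{-1}=1, q_{-2}=1, q_{-1}=0), until the denominator exceeds 8:
  i=0: a_0=1, p_0 = 1*1 + 0 = 1, q_0 = 1*0 + 1 = 1.
  i=1: a_1=1, p_1 = 1*1 + 1 = 2, q_1 = 1*1 + 0 = 1.
  i=2: a_2=50, p_2 = 50*2 + 1 = 101, q_2 = 50*1 + 1 = 51.
q_2 = 51 > 8, so the last convergent with denominator <= 8 is p_1/q_1 = 2/1.
The closest fraction with denominator <= 8 is either p_1/q_1 or the intermediate fraction (k*p_1 + p_0)/(k*q_1 + q_0) with the largest k >= 1 whose denominator stays <= 8; these approach x as k grows, and every other convergent or intermediate fraction in range is farther away.
Largest k: floor((8 - q_0)/q_1) = floor((8 - 1)/1) = 7.
That gives (7*2 + 1)/(7*1 + 1) = 15/8.
Compare the errors: |x - 2/1| = |101*1 - 2*51|/(51*1) = 1/51, and |x - 15/8| = |101*8 - 15*51|/(51*8) = 43/408.
Cross-multiplying, 1*408 = 408 < 2193 = 43*51, so 1/51 is smaller: the convergent 2/1 is closer to x than 15/8.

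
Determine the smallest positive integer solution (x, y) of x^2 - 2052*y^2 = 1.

(x, y) = (13771351, 304010)

First expand sqrt(2052) as a continued fraction. With x_i = (sqrt(2052) + m_i)/d_i and (m_0, d_0) = (0, 1): a_0 = floor(sqrt(2052)) = 45, since 45^2 = 2025 <= 2052 < 2116 = 46^2.
Iterate m_{i+1} = d_i*a_i - m_i, d_{i+1} = (2052 - m_{i+1}^2)/d_i, a_{i+1} = floor((a_0 + m_{i+1})/d_{i+1}):
  m_1 = 1*45 - 0 = 45, d_1 = (2052 - 45^2)/1 = 27/1 = 27, a_1 = floor((45 + 45)/27) = 3.
  m_2 = 27*3 - 45 = 36, d_2 = (2052 - 36^2)/27 = 756/27 = 28, a_2 = floor((45 + 36)/28) = 2.
  m_3 = 28*2 - 36 = 20, d_3 = (2052 - 20^2)/28 = 1652/28 = 59, a_3 = floor((45 + 20)/59) = 1.
  m_4 = 59*1 - 20 = 39, d_4 = (2052 - 39^2)/59 = 531/59 = 9, a_4 = floor((45 + 39)/9) = 9.
  m_5 = 9*9 - 39 = 42, d_5 = (2052 - 42^2)/9 = 288/9 = 32, a_5 = floor((45 + 42)/32) = 2.
  m_6 = 32*2 - 42 = 22, d_6 = (2052 - 22^2)/32 = 1568/32 = 49, a_6 = floor((45 + 22)/49) = 1.
  m_7 = 49*1 - 22 = 27, d_7 = (2052 - 27^2)/49 = 1323/49 = 27, a_7 = floor((45 + 27)/27) = 2.
  m_8 = 27*2 - 27 = 27, d_8 = (2052 - 27^2)/27 = 1323/27 = 49, a_8 = floor((45 + 27)/49) = 1.
  m_9 = 49*1 - 27 = 22, d_9 = (2052 - 22^2)/49 = 1568/49 = 32, a_9 = floor((45 + 22)/32) = 2.
  m_10 = 32*2 - 22 = 42, d_10 = (2052 - 42^2)/32 = 288/32 = 9, a_10 = floor((45 + 42)/9) = 9.
  m_11 = 9*9 - 42 = 39, d_11 = (2052 - 39^2)/9 = 531/9 = 59, a_11 = floor((45 + 39)/59) = 1.
  m_12 = 59*1 - 39 = 20, d_12 = (2052 - 20^2)/59 = 1652/59 = 28, a_12 = floor((45 + 20)/28) = 2.
  m_13 = 28*2 - 20 = 36, d_13 = (2052 - 36^2)/28 = 756/28 = 27, a_13 = floor((45 + 36)/27) = 3.
  m_14 = 27*3 - 36 = 45, d_14 = (2052 - 45^2)/27 = 27/27 = 1, a_14 = floor((45 + 45)/1) = 90.
  m_15 = 1*90 - 45 = 45, d_15 = (2052 - 45^2)/1 = 27/1 = 27: (m_15, d_15) = (m_1, d_1) = (45, 27), so from here the quotients repeat a_1, ..., a_14; the period length is 14.
So sqrt(2052) = [45; (3, 2, 1, 9, 2, 1, 2, 1, 2, 9, 1, 2, 3, 90)] with period length k = 14.
k is even, so the fundamental solution of x^2 - 2052y^2 = 1 is (p_{k-1}, q_{k-1}) = (p_13, q_13); compute convergents through index 13.
Convergents (p_i = a_i*p_{i-1} + p_{i-2}, q_i = a_i*q_{i-1} + q_{i-2} with p_{-2}=0, p_{-1}=1, q_{-2}=1, q_{-1}=0):
  i=0: a_0=45, p_0 = 45*1 + 0 = 45, q_0 = 45*0 + 1 = 1.
  i=1: a_1=3, p_1 = 3*45 + 1 = 136, q_1 = 3*1 + 0 = 3.
  i=2: a_2=2, p_2 = 2*136 + 45 = 317, q_2 = 2*3 + 1 = 7.
  i=3: a_3=1, p_3 = 1*317 + 136 = 453, q_3 = 1*7 + 3 = 10.
  i=4: a_4=9, p_4 = 9*453 + 317 = 4394, q_4 = 9*10 + 7 = 97.
  i=5: a_5=2, p_5 = 2*4394 + 453 = 9241, q_5 = 2*97 + 10 = 204.
  i=6: a_6=1, p_6 = 1*9241 + 4394 = 13635, q_6 = 1*204 + 97 = 301.
  i=7: a_7=2, p_7 = 2*13635 + 9241 = 36511, q_7 = 2*301 + 204 = 806.
  i=8: a_8=1, p_8 = 1*36511 + 13635 = 50146, q_8 = 1*806 + 301 = 1107.
  i=9: a_9=2, p_9 = 2*50146 + 36511 = 136803, q_9 = 2*1107 + 806 = 3020.
  i=10: a_10=9, p_10 = 9*136803 + 50146 = 1281373, q_10 = 9*3020 + 1107 = 28287.
  i=11: a_11=1, p_11 = 1*1281373 + 136803 = 1418176, q_11 = 1*28287 + 3020 = 31307.
  i=12: a_12=2, p_12 = 2*1418176 + 1281373 = 4117725, q_12 = 2*31307 + 28287 = 90901.
  i=13: a_13=3, p_13 = 3*4117725 + 1418176 = 13771351, q_13 = 3*90901 + 31307 = 304010.
Check: 13771351^2 - 2052*304010^2 = 189650108365201 - 189650108365200 = 1, so (x, y) = (13771351, 304010) solves the equation, and by the theorem it is the least positive solution.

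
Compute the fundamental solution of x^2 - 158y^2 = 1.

First expand sqrt(158) as a continued fraction. With x_i = (sqrt(158) + m_i)/d_i and (m_0, d_0) = (0, 1): a_0 = floor(sqrt(158)) = 12, since 12^2 = 144 <= 158 < 169 = 13^2.
Iterate m_{i+1} = d_i*a_i - m_i, d_{i+1} = (158 - m_{i+1}^2)/d_i, a_{i+1} = floor((a_0 + m_{i+1})/d_{i+1}):
  m_1 = 1*12 - 0 = 12, d_1 = (158 - 12^2)/1 = 14/1 = 14, a_1 = floor((12 + 12)/14) = 1.
  m_2 = 14*1 - 12 = 2, d_2 = (158 - 2^2)/14 = 154/14 = 11, a_2 = floor((12 + 2)/11) = 1.
  m_3 = 11*1 - 2 = 9, d_3 = (158 - 9^2)/11 = 77/11 = 7, a_3 = floor((12 + 9)/7) = 3.
  m_4 = 7*3 - 9 = 12, d_4 = (158 - 12^2)/7 = 14/7 = 2, a_4 = floor((12 + 12)/2) = 12.
  m_5 = 2*12 - 12 = 12, d_5 = (158 - 12^2)/2 = 14/2 = 7, a_5 = floor((12 + 12)/7) = 3.
  m_6 = 7*3 - 12 = 9, d_6 = (158 - 9^2)/7 = 77/7 = 11, a_6 = floor((12 + 9)/11) = 1.
  m_7 = 11*1 - 9 = 2, d_7 = (158 - 2^2)/11 = 154/11 = 14, a_7 = floor((12 + 2)/14) = 1.
  m_8 = 14*1 - 2 = 12, d_8 = (158 - 12^2)/14 = 14/14 = 1, a_8 = floor((12 + 12)/1) = 24.
  m_9 = 1*24 - 12 = 12, d_9 = (158 - 12^2)/1 = 14/1 = 14: (m_9, d_9) = (m_1, d_1) = (12, 14), so from here the quotients repeat a_1, ..., a_8; the period length is 8.
So sqrt(158) = [12; (1, 1, 3, 12, 3, 1, 1, 24)] with period length k = 8.
k is even, so the fundamental solution of x^2 - 158y^2 = 1 is (p_{k-1}, q_{k-1}) = (p_7, q_7); compute convergents through index 7.
Convergents (p_i = a_i*p_{i-1} + p_{i-2}, q_i = a_i*q_{i-1} + q_{i-2} with p_{-2}=0, p_{-1}=1, q_{-2}=1, q_{-1}=0):
  i=0: a_0=12, p_0 = 12*1 + 0 = 12, q_0 = 12*0 + 1 = 1.
  i=1: a_1=1, p_1 = 1*12 + 1 = 13, q_1 = 1*1 + 0 = 1.
  i=2: a_2=1, p_2 = 1*13 + 12 = 25, q_2 = 1*1 + 1 = 2.
  i=3: a_3=3, p_3 = 3*25 + 13 = 88, q_3 = 3*2 + 1 = 7.
  i=4: a_4=12, p_4 = 12*88 + 25 = 1081, q_4 = 12*7 + 2 = 86.
  i=5: a_5=3, p_5 = 3*1081 + 88 = 3331, q_5 = 3*86 + 7 = 265.
  i=6: a_6=1, p_6 = 1*3331 + 1081 = 4412, q_6 = 1*265 + 86 = 351.
  i=7: a_7=1, p_7 = 1*4412 + 3331 = 7743, q_7 = 1*351 + 265 = 616.
Check: 7743^2 - 158*616^2 = 59954049 - 59954048 = 1, so (x, y) = (7743, 616) solves the equation, and by the theorem it is the least positive solution.

(x, y) = (7743, 616)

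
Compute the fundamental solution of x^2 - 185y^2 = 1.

(x, y) = (9249, 680)

First expand sqrt(185) as a continued fraction. With x_i = (sqrt(185) + m_i)/d_i and (m_0, d_0) = (0, 1): a_0 = floor(sqrt(185)) = 13, since 13^2 = 169 <= 185 < 196 = 14^2.
Iterate m_{i+1} = d_i*a_i - m_i, d_{i+1} = (185 - m_{i+1}^2)/d_i, a_{i+1} = floor((a_0 + m_{i+1})/d_{i+1}):
  m_1 = 1*13 - 0 = 13, d_1 = (185 - 13^2)/1 = 16/1 = 16, a_1 = floor((13 + 13)/16) = 1.
  m_2 = 16*1 - 13 = 3, d_2 = (185 - 3^2)/16 = 176/16 = 11, a_2 = floor((13 + 3)/11) = 1.
  m_3 = 11*1 - 3 = 8, d_3 = (185 - 8^2)/11 = 121/11 = 11, a_3 = floor((13 + 8)/11) = 1.
  m_4 = 11*1 - 8 = 3, d_4 = (185 - 3^2)/11 = 176/11 = 16, a_4 = floor((13 + 3)/16) = 1.
  m_5 = 16*1 - 3 = 13, d_5 = (185 - 13^2)/16 = 16/16 = 1, a_5 = floor((13 + 13)/1) = 26.
  m_6 = 1*26 - 13 = 13, d_6 = (185 - 13^2)/1 = 16/1 = 16: (m_6, d_6) = (m_1, d_1) = (13, 16), so from here the quotients repeat a_1, ..., a_5; the period length is 5.
So sqrt(185) = [13; (1, 1, 1, 1, 26)] with period length k = 5.
k is odd, so (p_{k-1}, q_{k-1}) only solves x^2 - 185y^2 = -1 and the fundamental solution of x^2 - 185y^2 = 1 is (p_{2k-1}, q_{2k-1}) = (p_9, q_9); compute convergents through index 9, running through the period twice.
Convergents (p_i = a_i*p_{i-1} + p_{i-2}, q_i = a_i*q_{i-1} + q_{i-2} with p_{-2}=0, p_{-1}=1, q_{-2}=1, q_{-1}=0):
  i=0: a_0=13, p_0 = 13*1 + 0 = 13, q_0 = 13*0 + 1 = 1.
  i=1: a_1=1, p_1 = 1*13 + 1 = 14, q_1 = 1*1 + 0 = 1.
  i=2: a_2=1, p_2 = 1*14 + 13 = 27, q_2 = 1*1 + 1 = 2.
  i=3: a_3=1, p_3 = 1*27 + 14 = 41, q_3 = 1*2 + 1 = 3.
  i=4: a_4=1, p_4 = 1*41 + 27 = 68, q_4 = 1*3 + 2 = 5.
  i=5: a_5=26, p_5 = 26*68 + 41 = 1809, q_5 = 26*5 + 3 = 133.
  i=6: a_6=1, p_6 = 1*1809 + 68 = 1877, q_6 = 1*133 + 5 = 138.
  i=7: a_7=1, p_7 = 1*1877 + 1809 = 3686, q_7 = 1*138 + 133 = 271.
  i=8: a_8=1, p_8 = 1*3686 + 1877 = 5563, q_8 = 1*271 + 138 = 409.
  i=9: a_9=1, p_9 = 1*5563 + 3686 = 9249, q_9 = 1*409 + 271 = 680.
Indeed p_4^2 - 185*q_4^2 = 4624 - 4625 = -1, not +1.
Check: 9249^2 - 185*680^2 = 85544001 - 85544000 = 1, so (x, y) = (9249, 680) solves the equation, and by the theorem it is the least positive solution.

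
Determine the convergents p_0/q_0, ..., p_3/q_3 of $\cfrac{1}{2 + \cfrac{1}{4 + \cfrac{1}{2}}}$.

Using the convergent recurrence p_i = a_i*p_{i-1} + p_{i-2}, q_i = a_i*q_{i-1} + q_{i-2} with p_{-2}=0, p_{-1}=1, q_{-2}=1, q_{-1}=0:
  i=0: a_0=0, p_0 = 0*1 + 0 = 0, q_0 = 0*0 + 1 = 1.
  i=1: a_1=2, p_1 = 2*0 + 1 = 1, q_1 = 2*1 + 0 = 2.
  i=2: a_2=4, p_2 = 4*1 + 0 = 4, q_2 = 4*2 + 1 = 9.
  i=3: a_3=2, p_3 = 2*4 + 1 = 9, q_3 = 2*9 + 2 = 20.

0/1, 1/2, 4/9, 9/20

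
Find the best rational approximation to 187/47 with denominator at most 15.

Expand x = 187/47 as a continued fraction with the Euclidean algorithm:
  187 = 3*47 + 46, so a_0 = 3.
  47 = 1*46 + 1, so a_1 = 1.
  46 = 46*1 + 0, so a_2 = 46.
so x = [3; 1, 46].
Convergents (p_i = a_i*p_{i-1} + p_{i-2}, q_i = a_i*q_{i-1} + q_{i-2} with p_{-2}=0, p_{-1}=1, q_{-2}=1, q_{-1}=0), until the denominator exceeds 15:
  i=0: a_0=3, p_0 = 3*1 + 0 = 3, q_0 = 3*0 + 1 = 1.
  i=1: a_1=1, p_1 = 1*3 + 1 = 4, q_1 = 1*1 + 0 = 1.
  i=2: a_2=46, p_2 = 46*4 + 3 = 187, q_2 = 46*1 + 1 = 47.
q_2 = 47 > 15, so the last convergent with denominator <= 15 is p_1/q_1 = 4/1.
The closest fraction with denominator <= 15 is either p_1/q_1 or the intermediate fraction (k*p_1 + p_0)/(k*q_1 + q_0) with the largest k >= 1 whose denominator stays <= 15; these approach x as k grows, and every other convergent or intermediate fraction in range is farther away.
Largest k: floor((15 - q_0)/q_1) = floor((15 - 1)/1) = 14.
That gives (14*4 + 3)/(14*1 + 1) = 59/15.
Compare the errors: |x - 4/1| = |187*1 - 4*47|/(47*1) = 1/47, and |x - 59/15| = |187*15 - 59*47|/(47*15) = 32/705.
Cross-multiplying, 1*705 = 705 < 1504 = 32*47, so 1/47 is smaller: the convergent 4/1 is closer to x than 59/15.

4/1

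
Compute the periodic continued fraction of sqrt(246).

Write x_i = (sqrt(246) + m_i)/d_i with (m_0, d_0) = (0, 1). a_0 = floor(sqrt(246)) = 15, since 15^2 = 225 <= 246 < 256 = 16^2.
Iterate m_{i+1} = d_i*a_i - m_i, d_{i+1} = (246 - m_{i+1}^2)/d_i, a_{i+1} = floor((a_0 + m_{i+1})/d_{i+1}):
  m_1 = 1*15 - 0 = 15, d_1 = (246 - 15^2)/1 = 21/1 = 21, a_1 = floor((15 + 15)/21) = 1.
  m_2 = 21*1 - 15 = 6, d_2 = (246 - 6^2)/21 = 210/21 = 10, a_2 = floor((15 + 6)/10) = 2.
  m_3 = 10*2 - 6 = 14, d_3 = (246 - 14^2)/10 = 50/10 = 5, a_3 = floor((15 + 14)/5) = 5.
  m_4 = 5*5 - 14 = 11, d_4 = (246 - 11^2)/5 = 125/5 = 25, a_4 = floor((15 + 11)/25) = 1.
  m_5 = 25*1 - 11 = 14, d_5 = (246 - 14^2)/25 = 50/25 = 2, a_5 = floor((15 + 14)/2) = 14.
  m_6 = 2*14 - 14 = 14, d_6 = (246 - 14^2)/2 = 50/2 = 25, a_6 = floor((15 + 14)/25) = 1.
  m_7 = 25*1 - 14 = 11, d_7 = (246 - 11^2)/25 = 125/25 = 5, a_7 = floor((15 + 11)/5) = 5.
  m_8 = 5*5 - 11 = 14, d_8 = (246 - 14^2)/5 = 50/5 = 10, a_8 = floor((15 + 14)/10) = 2.
  m_9 = 10*2 - 14 = 6, d_9 = (246 - 6^2)/10 = 210/10 = 21, a_9 = floor((15 + 6)/21) = 1.
  m_10 = 21*1 - 6 = 15, d_10 = (246 - 15^2)/21 = 21/21 = 1, a_10 = floor((15 + 15)/1) = 30.
  m_11 = 1*30 - 15 = 15, d_11 = (246 - 15^2)/1 = 21/1 = 21: (m_11, d_11) = (m_1, d_1) = (15, 21), so from here the quotients repeat a_1, ..., a_10; the period length is 10.
Hence the expansion of sqrt(246) is a_0 = 15 followed by the repeating block 1, 2, 5, 1, 14, 1, 5, 2, 1, 30 (period 10).

[15; (1, 2, 5, 1, 14, 1, 5, 2, 1, 30)]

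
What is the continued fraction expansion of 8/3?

Run the Euclidean algorithm on 8 and 3; the successive quotients are the partial quotients a_0, a_1, ... (each step inverts the fractional part left over by the previous one):
  8 = 2*3 + 2, so a_0 = 2.
  3 = 1*2 + 1, so a_1 = 1.
  2 = 2*1 + 0, so a_2 = 2.
The remainder reaches 0 after 3 divisions, so the expansion has 3 partial quotients, read off in order.

[2; 1, 2]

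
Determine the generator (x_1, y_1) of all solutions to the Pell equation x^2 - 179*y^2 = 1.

First expand sqrt(179) as a continued fraction. With x_i = (sqrt(179) + m_i)/d_i and (m_0, d_0) = (0, 1): a_0 = floor(sqrt(179)) = 13, since 13^2 = 169 <= 179 < 196 = 14^2.
Iterate m_{i+1} = d_i*a_i - m_i, d_{i+1} = (179 - m_{i+1}^2)/d_i, a_{i+1} = floor((a_0 + m_{i+1})/d_{i+1}):
  m_1 = 1*13 - 0 = 13, d_1 = (179 - 13^2)/1 = 10/1 = 10, a_1 = floor((13 + 13)/10) = 2.
  m_2 = 10*2 - 13 = 7, d_2 = (179 - 7^2)/10 = 130/10 = 13, a_2 = floor((13 + 7)/13) = 1.
  m_3 = 13*1 - 7 = 6, d_3 = (179 - 6^2)/13 = 143/13 = 11, a_3 = floor((13 + 6)/11) = 1.
  m_4 = 11*1 - 6 = 5, d_4 = (179 - 5^2)/11 = 154/11 = 14, a_4 = floor((13 + 5)/14) = 1.
  m_5 = 14*1 - 5 = 9, d_5 = (179 - 9^2)/14 = 98/14 = 7, a_5 = floor((13 + 9)/7) = 3.
  m_6 = 7*3 - 9 = 12, d_6 = (179 - 12^2)/7 = 35/7 = 5, a_6 = floor((13 + 12)/5) = 5.
  m_7 = 5*5 - 12 = 13, d_7 = (179 - 13^2)/5 = 10/5 = 2, a_7 = floor((13 + 13)/2) = 13.
  m_8 = 2*13 - 13 = 13, d_8 = (179 - 13^2)/2 = 10/2 = 5, a_8 = floor((13 + 13)/5) = 5.
  m_9 = 5*5 - 13 = 12, d_9 = (179 - 12^2)/5 = 35/5 = 7, a_9 = floor((13 + 12)/7) = 3.
  m_10 = 7*3 - 12 = 9, d_10 = (179 - 9^2)/7 = 98/7 = 14, a_10 = floor((13 + 9)/14) = 1.
  m_11 = 14*1 - 9 = 5, d_11 = (179 - 5^2)/14 = 154/14 = 11, a_11 = floor((13 + 5)/11) = 1.
  m_12 = 11*1 - 5 = 6, d_12 = (179 - 6^2)/11 = 143/11 = 13, a_12 = floor((13 + 6)/13) = 1.
  m_13 = 13*1 - 6 = 7, d_13 = (179 - 7^2)/13 = 130/13 = 10, a_13 = floor((13 + 7)/10) = 2.
  m_14 = 10*2 - 7 = 13, d_14 = (179 - 13^2)/10 = 10/10 = 1, a_14 = floor((13 + 13)/1) = 26.
  m_15 = 1*26 - 13 = 13, d_15 = (179 - 13^2)/1 = 10/1 = 10: (m_15, d_15) = (m_1, d_1) = (13, 10), so from here the quotients repeat a_1, ..., a_14; the period length is 14.
So sqrt(179) = [13; (2, 1, 1, 1, 3, 5, 13, 5, 3, 1, 1, 1, 2, 26)] with period length k = 14.
k is even, so the fundamental solution of x^2 - 179y^2 = 1 is (p_{k-1}, q_{k-1}) = (p_13, q_13); compute convergents through index 13.
Convergents (p_i = a_i*p_{i-1} + p_{i-2}, q_i = a_i*q_{i-1} + q_{i-2} with p_{-2}=0, p_{-1}=1, q_{-2}=1, q_{-1}=0):
  i=0: a_0=13, p_0 = 13*1 + 0 = 13, q_0 = 13*0 + 1 = 1.
  i=1: a_1=2, p_1 = 2*13 + 1 = 27, q_1 = 2*1 + 0 = 2.
  i=2: a_2=1, p_2 = 1*27 + 13 = 40, q_2 = 1*2 + 1 = 3.
  i=3: a_3=1, p_3 = 1*40 + 27 = 67, q_3 = 1*3 + 2 = 5.
  i=4: a_4=1, p_4 = 1*67 + 40 = 107, q_4 = 1*5 + 3 = 8.
  i=5: a_5=3, p_5 = 3*107 + 67 = 388, q_5 = 3*8 + 5 = 29.
  i=6: a_6=5, p_6 = 5*388 + 107 = 2047, q_6 = 5*29 + 8 = 153.
  i=7: a_7=13, p_7 = 13*2047 + 388 = 26999, q_7 = 13*153 + 29 = 2018.
  i=8: a_8=5, p_8 = 5*26999 + 2047 = 137042, q_8 = 5*2018 + 153 = 10243.
  i=9: a_9=3, p_9 = 3*137042 + 26999 = 438125, q_9 = 3*10243 + 2018 = 32747.
  i=10: a_10=1, p_10 = 1*438125 + 137042 = 575167, q_10 = 1*32747 + 10243 = 42990.
  i=11: a_11=1, p_11 = 1*575167 + 438125 = 1013292, q_11 = 1*42990 + 32747 = 75737.
  i=12: a_12=1, p_12 = 1*1013292 + 575167 = 1588459, q_12 = 1*75737 + 42990 = 118727.
  i=13: a_13=2, p_13 = 2*1588459 + 1013292 = 4190210, q_13 = 2*118727 + 75737 = 313191.
Check: 4190210^2 - 179*313191^2 = 17557859844100 - 17557859844099 = 1, so (x, y) = (4190210, 313191) solves the equation, and by the theorem it is the least positive solution.

(x, y) = (4190210, 313191)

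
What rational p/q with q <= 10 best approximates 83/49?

Expand x = 83/49 as a continued fraction with the Euclidean algorithm:
  83 = 1*49 + 34, so a_0 = 1.
  49 = 1*34 + 15, so a_1 = 1.
  34 = 2*15 + 4, so a_2 = 2.
  15 = 3*4 + 3, so a_3 = 3.
  4 = 1*3 + 1, so a_4 = 1.
  3 = 3*1 + 0, so a_5 = 3.
so x = [1; 1, 2, 3, 1, 3].
Convergents (p_i = a_i*p_{i-1} + p_{i-2}, q_i = a_i*q_{i-1} + q_{i-2} with p_{-2}=0, p_{-1}=1, q_{-2}=1, q_{-1}=0), until the denominator exceeds 10:
  i=0: a_0=1, p_0 = 1*1 + 0 = 1, q_0 = 1*0 + 1 = 1.
  i=1: a_1=1, p_1 = 1*1 + 1 = 2, q_1 = 1*1 + 0 = 1.
  i=2: a_2=2, p_2 = 2*2 + 1 = 5, q_2 = 2*1 + 1 = 3.
  i=3: a_3=3, p_3 = 3*5 + 2 = 17, q_3 = 3*3 + 1 = 10.
  i=4: a_4=1, p_4 = 1*17 + 5 = 22, q_4 = 1*10 + 3 = 13.
q_4 = 13 > 10, so the last convergent with denominator <= 10 is p_3/q_3 = 17/10.
The closest fraction with denominator <= 10 is either p_3/q_3 or the intermediate fraction (k*p_3 + p_2)/(k*q_3 + q_2) with the largest k >= 1 whose denominator stays <= 10; these approach x as k grows, and every other convergent or intermediate fraction in range is farther away.
Largest k: floor((10 - q_2)/q_3) = floor((10 - 3)/10) = 0.
Since k = 0, no intermediate fraction beyond p_3/q_3 has denominator <= 10, so the convergent 17/10 is the closest (its error is |83*10 - 17*49|/(49*10) = 3/490).

17/10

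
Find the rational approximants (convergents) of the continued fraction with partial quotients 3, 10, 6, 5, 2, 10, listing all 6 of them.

3/1, 31/10, 189/61, 976/315, 2141/691, 22386/7225

Using the convergent recurrence p_i = a_i*p_{i-1} + p_{i-2}, q_i = a_i*q_{i-1} + q_{i-2} with p_{-2}=0, p_{-1}=1, q_{-2}=1, q_{-1}=0:
  i=0: a_0=3, p_0 = 3*1 + 0 = 3, q_0 = 3*0 + 1 = 1.
  i=1: a_1=10, p_1 = 10*3 + 1 = 31, q_1 = 10*1 + 0 = 10.
  i=2: a_2=6, p_2 = 6*31 + 3 = 189, q_2 = 6*10 + 1 = 61.
  i=3: a_3=5, p_3 = 5*189 + 31 = 976, q_3 = 5*61 + 10 = 315.
  i=4: a_4=2, p_4 = 2*976 + 189 = 2141, q_4 = 2*315 + 61 = 691.
  i=5: a_5=10, p_5 = 10*2141 + 976 = 22386, q_5 = 10*691 + 315 = 7225.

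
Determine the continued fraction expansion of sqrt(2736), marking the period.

Write x_i = (sqrt(2736) + m_i)/d_i with (m_0, d_0) = (0, 1). a_0 = floor(sqrt(2736)) = 52, since 52^2 = 2704 <= 2736 < 2809 = 53^2.
Iterate m_{i+1} = d_i*a_i - m_i, d_{i+1} = (2736 - m_{i+1}^2)/d_i, a_{i+1} = floor((a_0 + m_{i+1})/d_{i+1}):
  m_1 = 1*52 - 0 = 52, d_1 = (2736 - 52^2)/1 = 32/1 = 32, a_1 = floor((52 + 52)/32) = 3.
  m_2 = 32*3 - 52 = 44, d_2 = (2736 - 44^2)/32 = 800/32 = 25, a_2 = floor((52 + 44)/25) = 3.
  m_3 = 25*3 - 44 = 31, d_3 = (2736 - 31^2)/25 = 1775/25 = 71, a_3 = floor((52 + 31)/71) = 1.
  m_4 = 71*1 - 31 = 40, d_4 = (2736 - 40^2)/71 = 1136/71 = 16, a_4 = floor((52 + 40)/16) = 5.
  m_5 = 16*5 - 40 = 40, d_5 = (2736 - 40^2)/16 = 1136/16 = 71, a_5 = floor((52 + 40)/71) = 1.
  m_6 = 71*1 - 40 = 31, d_6 = (2736 - 31^2)/71 = 1775/71 = 25, a_6 = floor((52 + 31)/25) = 3.
  m_7 = 25*3 - 31 = 44, d_7 = (2736 - 44^2)/25 = 800/25 = 32, a_7 = floor((52 + 44)/32) = 3.
  m_8 = 32*3 - 44 = 52, d_8 = (2736 - 52^2)/32 = 32/32 = 1, a_8 = floor((52 + 52)/1) = 104.
  m_9 = 1*104 - 52 = 52, d_9 = (2736 - 52^2)/1 = 32/1 = 32: (m_9, d_9) = (m_1, d_1) = (52, 32), so from here the quotients repeat a_1, ..., a_8; the period length is 8.
Hence the expansion of sqrt(2736) is a_0 = 52 followed by the repeating block 3, 3, 1, 5, 1, 3, 3, 104 (period 8).

[52; (3, 3, 1, 5, 1, 3, 3, 104)]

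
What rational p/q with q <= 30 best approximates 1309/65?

584/29

Expand x = 1309/65 as a continued fraction with the Euclidean algorithm:
  1309 = 20*65 + 9, so a_0 = 20.
  65 = 7*9 + 2, so a_1 = 7.
  9 = 4*2 + 1, so a_2 = 4.
  2 = 2*1 + 0, so a_3 = 2.
so x = [20; 7, 4, 2].
Convergents (p_i = a_i*p_{i-1} + p_{i-2}, q_i = a_i*q_{i-1} + q_{i-2} with p_{-2}=0, p_{-1}=1, q_{-2}=1, q_{-1}=0), until the denominator exceeds 30:
  i=0: a_0=20, p_0 = 20*1 + 0 = 20, q_0 = 20*0 + 1 = 1.
  i=1: a_1=7, p_1 = 7*20 + 1 = 141, q_1 = 7*1 + 0 = 7.
  i=2: a_2=4, p_2 = 4*141 + 20 = 584, q_2 = 4*7 + 1 = 29.
  i=3: a_3=2, p_3 = 2*584 + 141 = 1309, q_3 = 2*29 + 7 = 65.
q_3 = 65 > 30, so the last convergent with denominator <= 30 is p_2/q_2 = 584/29.
The closest fraction with denominator <= 30 is either p_2/q_2 or the intermediate fraction (k*p_2 + p_1)/(k*q_2 + q_1) with the largest k >= 1 whose denominator stays <= 30; these approach x as k grows, and every other convergent or intermediate fraction in range is farther away.
Largest k: floor((30 - q_1)/q_2) = floor((30 - 7)/29) = 0.
Since k = 0, no intermediate fraction beyond p_2/q_2 has denominator <= 30, so the convergent 584/29 is the closest (its error is |1309*29 - 584*65|/(65*29) = 1/1885).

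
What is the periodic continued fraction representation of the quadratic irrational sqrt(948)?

Write x_i = (sqrt(948) + m_i)/d_i with (m_0, d_0) = (0, 1). a_0 = floor(sqrt(948)) = 30, since 30^2 = 900 <= 948 < 961 = 31^2.
Iterate m_{i+1} = d_i*a_i - m_i, d_{i+1} = (948 - m_{i+1}^2)/d_i, a_{i+1} = floor((a_0 + m_{i+1})/d_{i+1}):
  m_1 = 1*30 - 0 = 30, d_1 = (948 - 30^2)/1 = 48/1 = 48, a_1 = floor((30 + 30)/48) = 1.
  m_2 = 48*1 - 30 = 18, d_2 = (948 - 18^2)/48 = 624/48 = 13, a_2 = floor((30 + 18)/13) = 3.
  m_3 = 13*3 - 18 = 21, d_3 = (948 - 21^2)/13 = 507/13 = 39, a_3 = floor((30 + 21)/39) = 1.
  m_4 = 39*1 - 21 = 18, d_4 = (948 - 18^2)/39 = 624/39 = 16, a_4 = floor((30 + 18)/16) = 3.
  m_5 = 16*3 - 18 = 30, d_5 = (948 - 30^2)/16 = 48/16 = 3, a_5 = floor((30 + 30)/3) = 20.
  m_6 = 3*20 - 30 = 30, d_6 = (948 - 30^2)/3 = 48/3 = 16, a_6 = floor((30 + 30)/16) = 3.
  m_7 = 16*3 - 30 = 18, d_7 = (948 - 18^2)/16 = 624/16 = 39, a_7 = floor((30 + 18)/39) = 1.
  m_8 = 39*1 - 18 = 21, d_8 = (948 - 21^2)/39 = 507/39 = 13, a_8 = floor((30 + 21)/13) = 3.
  m_9 = 13*3 - 21 = 18, d_9 = (948 - 18^2)/13 = 624/13 = 48, a_9 = floor((30 + 18)/48) = 1.
  m_10 = 48*1 - 18 = 30, d_10 = (948 - 30^2)/48 = 48/48 = 1, a_10 = floor((30 + 30)/1) = 60.
  m_11 = 1*60 - 30 = 30, d_11 = (948 - 30^2)/1 = 48/1 = 48: (m_11, d_11) = (m_1, d_1) = (30, 48), so from here the quotients repeat a_1, ..., a_10; the period length is 10.
Hence the expansion of sqrt(948) is a_0 = 30 followed by the repeating block 1, 3, 1, 3, 20, 3, 1, 3, 1, 60 (period 10).

[30; (1, 3, 1, 3, 20, 3, 1, 3, 1, 60)]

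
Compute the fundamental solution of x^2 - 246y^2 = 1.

First expand sqrt(246) as a continued fraction. With x_i = (sqrt(246) + m_i)/d_i and (m_0, d_0) = (0, 1): a_0 = floor(sqrt(246)) = 15, since 15^2 = 225 <= 246 < 256 = 16^2.
Iterate m_{i+1} = d_i*a_i - m_i, d_{i+1} = (246 - m_{i+1}^2)/d_i, a_{i+1} = floor((a_0 + m_{i+1})/d_{i+1}):
  m_1 = 1*15 - 0 = 15, d_1 = (246 - 15^2)/1 = 21/1 = 21, a_1 = floor((15 + 15)/21) = 1.
  m_2 = 21*1 - 15 = 6, d_2 = (246 - 6^2)/21 = 210/21 = 10, a_2 = floor((15 + 6)/10) = 2.
  m_3 = 10*2 - 6 = 14, d_3 = (246 - 14^2)/10 = 50/10 = 5, a_3 = floor((15 + 14)/5) = 5.
  m_4 = 5*5 - 14 = 11, d_4 = (246 - 11^2)/5 = 125/5 = 25, a_4 = floor((15 + 11)/25) = 1.
  m_5 = 25*1 - 11 = 14, d_5 = (246 - 14^2)/25 = 50/25 = 2, a_5 = floor((15 + 14)/2) = 14.
  m_6 = 2*14 - 14 = 14, d_6 = (246 - 14^2)/2 = 50/2 = 25, a_6 = floor((15 + 14)/25) = 1.
  m_7 = 25*1 - 14 = 11, d_7 = (246 - 11^2)/25 = 125/25 = 5, a_7 = floor((15 + 11)/5) = 5.
  m_8 = 5*5 - 11 = 14, d_8 = (246 - 14^2)/5 = 50/5 = 10, a_8 = floor((15 + 14)/10) = 2.
  m_9 = 10*2 - 14 = 6, d_9 = (246 - 6^2)/10 = 210/10 = 21, a_9 = floor((15 + 6)/21) = 1.
  m_10 = 21*1 - 6 = 15, d_10 = (246 - 15^2)/21 = 21/21 = 1, a_10 = floor((15 + 15)/1) = 30.
  m_11 = 1*30 - 15 = 15, d_11 = (246 - 15^2)/1 = 21/1 = 21: (m_11, d_11) = (m_1, d_1) = (15, 21), so from here the quotients repeat a_1, ..., a_10; the period length is 10.
So sqrt(246) = [15; (1, 2, 5, 1, 14, 1, 5, 2, 1, 30)] with period length k = 10.
k is even, so the fundamental solution of x^2 - 246y^2 = 1 is (p_{k-1}, q_{k-1}) = (p_9, q_9); compute convergents through index 9.
Convergents (p_i = a_i*p_{i-1} + p_{i-2}, q_i = a_i*q_{i-1} + q_{i-2} with p_{-2}=0, p_{-1}=1, q_{-2}=1, q_{-1}=0):
  i=0: a_0=15, p_0 = 15*1 + 0 = 15, q_0 = 15*0 + 1 = 1.
  i=1: a_1=1, p_1 = 1*15 + 1 = 16, q_1 = 1*1 + 0 = 1.
  i=2: a_2=2, p_2 = 2*16 + 15 = 47, q_2 = 2*1 + 1 = 3.
  i=3: a_3=5, p_3 = 5*47 + 16 = 251, q_3 = 5*3 + 1 = 16.
  i=4: a_4=1, p_4 = 1*251 + 47 = 298, q_4 = 1*16 + 3 = 19.
  i=5: a_5=14, p_5 = 14*298 + 251 = 4423, q_5 = 14*19 + 16 = 282.
  i=6: a_6=1, p_6 = 1*4423 + 298 = 4721, q_6 = 1*282 + 19 = 301.
  i=7: a_7=5, p_7 = 5*4721 + 4423 = 28028, q_7 = 5*301 + 282 = 1787.
  i=8: a_8=2, p_8 = 2*28028 + 4721 = 60777, q_8 = 2*1787 + 301 = 3875.
  i=9: a_9=1, p_9 = 1*60777 + 28028 = 88805, q_9 = 1*3875 + 1787 = 5662.
Check: 88805^2 - 246*5662^2 = 7886328025 - 7886328024 = 1, so (x, y) = (88805, 5662) solves the equation, and by the theorem it is the least positive solution.

(x, y) = (88805, 5662)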